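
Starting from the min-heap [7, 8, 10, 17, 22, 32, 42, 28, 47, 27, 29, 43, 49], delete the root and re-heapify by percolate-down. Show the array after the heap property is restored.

remove root 7; move last element 49 to root → [49, 8, 10, 17, 22, 32, 42, 28, 47, 27, 29, 43]
49 vs smaller child 8 at index 1, swap → [8, 49, 10, 17, 22, 32, 42, 28, 47, 27, 29, 43]
49 vs smaller child 17 at index 3, swap → [8, 17, 10, 49, 22, 32, 42, 28, 47, 27, 29, 43]
49 vs smaller child 28 at index 7, swap → [8, 17, 10, 28, 22, 32, 42, 49, 47, 27, 29, 43]

[8, 17, 10, 28, 22, 32, 42, 49, 47, 27, 29, 43]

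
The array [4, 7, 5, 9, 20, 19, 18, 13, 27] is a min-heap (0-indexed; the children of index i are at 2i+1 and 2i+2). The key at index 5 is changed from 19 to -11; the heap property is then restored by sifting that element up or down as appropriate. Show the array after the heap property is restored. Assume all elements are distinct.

set index 5 from 19 to -11 → [4, 7, 5, 9, 20, -11, 18, 13, 27]
-11 < parent 5 at index 2, swap → [4, 7, -11, 9, 20, 5, 18, 13, 27]
-11 < parent 4 at index 0, swap → [-11, 7, 4, 9, 20, 5, 18, 13, 27]

[-11, 7, 4, 9, 20, 5, 18, 13, 27]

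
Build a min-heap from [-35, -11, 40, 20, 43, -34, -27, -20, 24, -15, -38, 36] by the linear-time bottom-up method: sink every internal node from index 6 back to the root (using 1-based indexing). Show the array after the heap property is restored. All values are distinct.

[-38, -35, -34, -20, -15, 36, -27, 20, 24, -11, 43, 40]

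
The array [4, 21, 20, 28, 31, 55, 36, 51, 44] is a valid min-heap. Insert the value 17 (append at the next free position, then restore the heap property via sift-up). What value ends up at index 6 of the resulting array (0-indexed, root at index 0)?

append 17 at index 9 → [4, 21, 20, 28, 31, 55, 36, 51, 44, 17]
17 < parent 31 at index 4, swap → [4, 21, 20, 28, 17, 55, 36, 51, 44, 31]
17 < parent 21 at index 1, swap → [4, 17, 20, 28, 21, 55, 36, 51, 44, 31]
resulting array: [4, 17, 20, 28, 21, 55, 36, 51, 44, 31]

36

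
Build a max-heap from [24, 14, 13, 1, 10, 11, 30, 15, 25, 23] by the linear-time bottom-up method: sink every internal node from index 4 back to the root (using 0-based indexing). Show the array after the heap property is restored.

sift down from index 4:
  10 vs only child 23 at index 9, swap → [24, 14, 13, 1, 23, 11, 30, 15, 25, 10]
sift down from index 3:
  1 vs larger child 25 at index 8, swap → [24, 14, 13, 25, 23, 11, 30, 15, 1, 10]
sift down from index 2:
  13 vs larger child 30 at index 6, swap → [24, 14, 30, 25, 23, 11, 13, 15, 1, 10]
sift down from index 1:
  14 vs larger child 25 at index 3, swap → [24, 25, 30, 14, 23, 11, 13, 15, 1, 10]
  14 vs larger child 15 at index 7, swap → [24, 25, 30, 15, 23, 11, 13, 14, 1, 10]
sift down from index 0:
  24 vs larger child 30 at index 2, swap → [30, 25, 24, 15, 23, 11, 13, 14, 1, 10]

[30, 25, 24, 15, 23, 11, 13, 14, 1, 10]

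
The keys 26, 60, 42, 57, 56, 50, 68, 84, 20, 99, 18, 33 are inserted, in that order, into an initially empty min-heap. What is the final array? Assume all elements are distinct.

Insert 26:
  append 26 at index 0 → [26] (no swap needed)
Insert 60:
  append 60 at index 1 → [26, 60] (no swap needed)
Insert 42:
  append 42 at index 2 → [26, 60, 42] (no swap needed)
Insert 57:
  append 57 at index 3 → [26, 60, 42, 57]
  57 < parent 60 at index 1, swap → [26, 57, 42, 60]
Insert 56:
  append 56 at index 4 → [26, 57, 42, 60, 56]
  56 < parent 57 at index 1, swap → [26, 56, 42, 60, 57]
Insert 50:
  append 50 at index 5 → [26, 56, 42, 60, 57, 50] (no swap needed)
Insert 68:
  append 68 at index 6 → [26, 56, 42, 60, 57, 50, 68] (no swap needed)
Insert 84:
  append 84 at index 7 → [26, 56, 42, 60, 57, 50, 68, 84] (no swap needed)
Insert 20:
  append 20 at index 8 → [26, 56, 42, 60, 57, 50, 68, 84, 20]
  20 < parent 60 at index 3, swap → [26, 56, 42, 20, 57, 50, 68, 84, 60]
  20 < parent 56 at index 1, swap → [26, 20, 42, 56, 57, 50, 68, 84, 60]
  20 < parent 26 at index 0, swap → [20, 26, 42, 56, 57, 50, 68, 84, 60]
Insert 99:
  append 99 at index 9 → [20, 26, 42, 56, 57, 50, 68, 84, 60, 99] (no swap needed)
Insert 18:
  append 18 at index 10 → [20, 26, 42, 56, 57, 50, 68, 84, 60, 99, 18]
  18 < parent 57 at index 4, swap → [20, 26, 42, 56, 18, 50, 68, 84, 60, 99, 57]
  18 < parent 26 at index 1, swap → [20, 18, 42, 56, 26, 50, 68, 84, 60, 99, 57]
  18 < parent 20 at index 0, swap → [18, 20, 42, 56, 26, 50, 68, 84, 60, 99, 57]
Insert 33:
  append 33 at index 11 → [18, 20, 42, 56, 26, 50, 68, 84, 60, 99, 57, 33]
  33 < parent 50 at index 5, swap → [18, 20, 42, 56, 26, 33, 68, 84, 60, 99, 57, 50]
  33 < parent 42 at index 2, swap → [18, 20, 33, 56, 26, 42, 68, 84, 60, 99, 57, 50]

[18, 20, 33, 56, 26, 42, 68, 84, 60, 99, 57, 50]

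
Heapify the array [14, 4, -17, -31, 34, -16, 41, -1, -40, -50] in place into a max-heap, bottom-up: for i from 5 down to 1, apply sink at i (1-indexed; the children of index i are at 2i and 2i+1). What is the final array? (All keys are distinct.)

[41, 34, 14, -1, 4, -16, -17, -31, -40, -50]

sift down from index 5: already satisfies heap property
sift down from index 4:
  -31 vs larger child -1 at index 8, swap → [14, 4, -17, -1, 34, -16, 41, -31, -40, -50]
sift down from index 3:
  -17 vs larger child 41 at index 7, swap → [14, 4, 41, -1, 34, -16, -17, -31, -40, -50]
sift down from index 2:
  4 vs larger child 34 at index 5, swap → [14, 34, 41, -1, 4, -16, -17, -31, -40, -50]
sift down from index 1:
  14 vs larger child 41 at index 3, swap → [41, 34, 14, -1, 4, -16, -17, -31, -40, -50]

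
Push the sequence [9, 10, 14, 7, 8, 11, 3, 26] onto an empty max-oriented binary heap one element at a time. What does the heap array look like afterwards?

[26, 14, 11, 9, 8, 10, 3, 7]

Insert 9:
  append 9 at index 0 → [9] (no swap needed)
Insert 10:
  append 10 at index 1 → [9, 10]
  10 > parent 9 at index 0, swap → [10, 9]
Insert 14:
  append 14 at index 2 → [10, 9, 14]
  14 > parent 10 at index 0, swap → [14, 9, 10]
Insert 7:
  append 7 at index 3 → [14, 9, 10, 7] (no swap needed)
Insert 8:
  append 8 at index 4 → [14, 9, 10, 7, 8] (no swap needed)
Insert 11:
  append 11 at index 5 → [14, 9, 10, 7, 8, 11]
  11 > parent 10 at index 2, swap → [14, 9, 11, 7, 8, 10]
Insert 3:
  append 3 at index 6 → [14, 9, 11, 7, 8, 10, 3] (no swap needed)
Insert 26:
  append 26 at index 7 → [14, 9, 11, 7, 8, 10, 3, 26]
  26 > parent 7 at index 3, swap → [14, 9, 11, 26, 8, 10, 3, 7]
  26 > parent 9 at index 1, swap → [14, 26, 11, 9, 8, 10, 3, 7]
  26 > parent 14 at index 0, swap → [26, 14, 11, 9, 8, 10, 3, 7]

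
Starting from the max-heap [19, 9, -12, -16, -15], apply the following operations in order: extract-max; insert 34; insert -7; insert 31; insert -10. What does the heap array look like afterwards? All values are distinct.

extract-max → returns 19:
  remove root 19; move last element -15 to root → [-15, 9, -12, -16]
  -15 vs larger child 9 at index 1, swap → [9, -15, -12, -16]
insert 34:
  append 34 at index 4 → [9, -15, -12, -16, 34]
  34 > parent -15 at index 1, swap → [9, 34, -12, -16, -15]
  34 > parent 9 at index 0, swap → [34, 9, -12, -16, -15]
insert -7:
  append -7 at index 5 → [34, 9, -12, -16, -15, -7]
  -7 > parent -12 at index 2, swap → [34, 9, -7, -16, -15, -12]
insert 31:
  append 31 at index 6 → [34, 9, -7, -16, -15, -12, 31]
  31 > parent -7 at index 2, swap → [34, 9, 31, -16, -15, -12, -7]
insert -10:
  append -10 at index 7 → [34, 9, 31, -16, -15, -12, -7, -10]
  -10 > parent -16 at index 3, swap → [34, 9, 31, -10, -15, -12, -7, -16]

[34, 9, 31, -10, -15, -12, -7, -16]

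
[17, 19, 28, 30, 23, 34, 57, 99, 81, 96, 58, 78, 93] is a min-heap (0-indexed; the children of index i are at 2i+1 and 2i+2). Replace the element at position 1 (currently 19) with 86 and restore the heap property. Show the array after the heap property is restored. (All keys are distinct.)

set index 1 from 19 to 86 → [17, 86, 28, 30, 23, 34, 57, 99, 81, 96, 58, 78, 93]
86 vs smaller child 23 at index 4, swap → [17, 23, 28, 30, 86, 34, 57, 99, 81, 96, 58, 78, 93]
86 vs smaller child 58 at index 10, swap → [17, 23, 28, 30, 58, 34, 57, 99, 81, 96, 86, 78, 93]

[17, 23, 28, 30, 58, 34, 57, 99, 81, 96, 86, 78, 93]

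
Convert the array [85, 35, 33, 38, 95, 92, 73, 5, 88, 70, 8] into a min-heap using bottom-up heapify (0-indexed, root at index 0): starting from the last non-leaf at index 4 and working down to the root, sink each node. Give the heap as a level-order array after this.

sift down from index 4:
  95 vs smaller child 8 at index 10, swap → [85, 35, 33, 38, 8, 92, 73, 5, 88, 70, 95]
sift down from index 3:
  38 vs smaller child 5 at index 7, swap → [85, 35, 33, 5, 8, 92, 73, 38, 88, 70, 95]
sift down from index 2: already satisfies heap property
sift down from index 1:
  35 vs smaller child 5 at index 3, swap → [85, 5, 33, 35, 8, 92, 73, 38, 88, 70, 95]
sift down from index 0:
  85 vs smaller child 5 at index 1, swap → [5, 85, 33, 35, 8, 92, 73, 38, 88, 70, 95]
  85 vs smaller child 8 at index 4, swap → [5, 8, 33, 35, 85, 92, 73, 38, 88, 70, 95]
  85 vs smaller child 70 at index 9, swap → [5, 8, 33, 35, 70, 92, 73, 38, 88, 85, 95]

[5, 8, 33, 35, 70, 92, 73, 38, 88, 85, 95]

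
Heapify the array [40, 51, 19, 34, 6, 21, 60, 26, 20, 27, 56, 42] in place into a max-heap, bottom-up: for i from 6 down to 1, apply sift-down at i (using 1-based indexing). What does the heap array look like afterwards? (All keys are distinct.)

[60, 56, 42, 34, 51, 40, 19, 26, 20, 27, 6, 21]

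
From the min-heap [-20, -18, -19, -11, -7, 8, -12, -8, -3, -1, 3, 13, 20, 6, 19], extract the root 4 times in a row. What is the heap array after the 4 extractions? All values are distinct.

[-11, -8, 6, -3, -7, 8, 20, 19, 13, -1, 3]

extract-min #1 returns -20:
  remove root -20; move last element 19 to root → [19, -18, -19, -11, -7, 8, -12, -8, -3, -1, 3, 13, 20, 6]
  19 vs smaller child -19 at index 2, swap → [-19, -18, 19, -11, -7, 8, -12, -8, -3, -1, 3, 13, 20, 6]
  19 vs smaller child -12 at index 6, swap → [-19, -18, -12, -11, -7, 8, 19, -8, -3, -1, 3, 13, 20, 6]
  19 vs only child 6 at index 13, swap → [-19, -18, -12, -11, -7, 8, 6, -8, -3, -1, 3, 13, 20, 19]
extract-min #2 returns -19:
  remove root -19; move last element 19 to root → [19, -18, -12, -11, -7, 8, 6, -8, -3, -1, 3, 13, 20]
  19 vs smaller child -18 at index 1, swap → [-18, 19, -12, -11, -7, 8, 6, -8, -3, -1, 3, 13, 20]
  19 vs smaller child -11 at index 3, swap → [-18, -11, -12, 19, -7, 8, 6, -8, -3, -1, 3, 13, 20]
  19 vs smaller child -8 at index 7, swap → [-18, -11, -12, -8, -7, 8, 6, 19, -3, -1, 3, 13, 20]
extract-min #3 returns -18:
  remove root -18; move last element 20 to root → [20, -11, -12, -8, -7, 8, 6, 19, -3, -1, 3, 13]
  20 vs smaller child -12 at index 2, swap → [-12, -11, 20, -8, -7, 8, 6, 19, -3, -1, 3, 13]
  20 vs smaller child 6 at index 6, swap → [-12, -11, 6, -8, -7, 8, 20, 19, -3, -1, 3, 13]
extract-min #4 returns -12:
  remove root -12; move last element 13 to root → [13, -11, 6, -8, -7, 8, 20, 19, -3, -1, 3]
  13 vs smaller child -11 at index 1, swap → [-11, 13, 6, -8, -7, 8, 20, 19, -3, -1, 3]
  13 vs smaller child -8 at index 3, swap → [-11, -8, 6, 13, -7, 8, 20, 19, -3, -1, 3]
  13 vs smaller child -3 at index 8, swap → [-11, -8, 6, -3, -7, 8, 20, 19, 13, -1, 3]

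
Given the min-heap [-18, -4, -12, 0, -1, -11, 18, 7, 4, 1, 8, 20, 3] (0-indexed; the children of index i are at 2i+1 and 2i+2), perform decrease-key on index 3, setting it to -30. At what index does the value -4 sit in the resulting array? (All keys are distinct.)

3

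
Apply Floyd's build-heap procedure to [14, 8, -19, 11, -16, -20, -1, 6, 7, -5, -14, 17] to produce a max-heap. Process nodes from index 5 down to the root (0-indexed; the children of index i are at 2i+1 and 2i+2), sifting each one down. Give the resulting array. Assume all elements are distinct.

[17, 11, 14, 8, -5, -19, -1, 6, 7, -16, -14, -20]

sift down from index 5:
  -20 vs only child 17 at index 11, swap → [14, 8, -19, 11, -16, 17, -1, 6, 7, -5, -14, -20]
sift down from index 4:
  -16 vs larger child -5 at index 9, swap → [14, 8, -19, 11, -5, 17, -1, 6, 7, -16, -14, -20]
sift down from index 3: already satisfies heap property
sift down from index 2:
  -19 vs larger child 17 at index 5, swap → [14, 8, 17, 11, -5, -19, -1, 6, 7, -16, -14, -20]
sift down from index 1:
  8 vs larger child 11 at index 3, swap → [14, 11, 17, 8, -5, -19, -1, 6, 7, -16, -14, -20]
sift down from index 0:
  14 vs larger child 17 at index 2, swap → [17, 11, 14, 8, -5, -19, -1, 6, 7, -16, -14, -20]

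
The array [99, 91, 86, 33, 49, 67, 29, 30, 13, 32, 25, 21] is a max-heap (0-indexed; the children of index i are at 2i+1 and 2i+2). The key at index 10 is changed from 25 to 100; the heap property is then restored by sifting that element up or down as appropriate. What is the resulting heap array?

[100, 99, 86, 33, 91, 67, 29, 30, 13, 32, 49, 21]

set index 10 from 25 to 100 → [99, 91, 86, 33, 49, 67, 29, 30, 13, 32, 100, 21]
100 > parent 49 at index 4, swap → [99, 91, 86, 33, 100, 67, 29, 30, 13, 32, 49, 21]
100 > parent 91 at index 1, swap → [99, 100, 86, 33, 91, 67, 29, 30, 13, 32, 49, 21]
100 > parent 99 at index 0, swap → [100, 99, 86, 33, 91, 67, 29, 30, 13, 32, 49, 21]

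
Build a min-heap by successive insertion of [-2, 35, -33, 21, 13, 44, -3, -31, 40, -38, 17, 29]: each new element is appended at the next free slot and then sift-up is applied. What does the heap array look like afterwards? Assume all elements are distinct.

[-38, -33, -3, 13, -31, 29, -2, 35, 40, 21, 17, 44]

Insert -2:
  append -2 at index 0 → [-2] (no swap needed)
Insert 35:
  append 35 at index 1 → [-2, 35] (no swap needed)
Insert -33:
  append -33 at index 2 → [-2, 35, -33]
  -33 < parent -2 at index 0, swap → [-33, 35, -2]
Insert 21:
  append 21 at index 3 → [-33, 35, -2, 21]
  21 < parent 35 at index 1, swap → [-33, 21, -2, 35]
Insert 13:
  append 13 at index 4 → [-33, 21, -2, 35, 13]
  13 < parent 21 at index 1, swap → [-33, 13, -2, 35, 21]
Insert 44:
  append 44 at index 5 → [-33, 13, -2, 35, 21, 44] (no swap needed)
Insert -3:
  append -3 at index 6 → [-33, 13, -2, 35, 21, 44, -3]
  -3 < parent -2 at index 2, swap → [-33, 13, -3, 35, 21, 44, -2]
Insert -31:
  append -31 at index 7 → [-33, 13, -3, 35, 21, 44, -2, -31]
  -31 < parent 35 at index 3, swap → [-33, 13, -3, -31, 21, 44, -2, 35]
  -31 < parent 13 at index 1, swap → [-33, -31, -3, 13, 21, 44, -2, 35]
Insert 40:
  append 40 at index 8 → [-33, -31, -3, 13, 21, 44, -2, 35, 40] (no swap needed)
Insert -38:
  append -38 at index 9 → [-33, -31, -3, 13, 21, 44, -2, 35, 40, -38]
  -38 < parent 21 at index 4, swap → [-33, -31, -3, 13, -38, 44, -2, 35, 40, 21]
  -38 < parent -31 at index 1, swap → [-33, -38, -3, 13, -31, 44, -2, 35, 40, 21]
  -38 < parent -33 at index 0, swap → [-38, -33, -3, 13, -31, 44, -2, 35, 40, 21]
Insert 17:
  append 17 at index 10 → [-38, -33, -3, 13, -31, 44, -2, 35, 40, 21, 17] (no swap needed)
Insert 29:
  append 29 at index 11 → [-38, -33, -3, 13, -31, 44, -2, 35, 40, 21, 17, 29]
  29 < parent 44 at index 5, swap → [-38, -33, -3, 13, -31, 29, -2, 35, 40, 21, 17, 44]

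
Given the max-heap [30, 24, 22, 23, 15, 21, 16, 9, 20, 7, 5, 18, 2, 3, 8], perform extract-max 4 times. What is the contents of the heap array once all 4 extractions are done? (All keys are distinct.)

[21, 20, 18, 9, 15, 2, 16, 3, 8, 7, 5]

extract-max #1 returns 30:
  remove root 30; move last element 8 to root → [8, 24, 22, 23, 15, 21, 16, 9, 20, 7, 5, 18, 2, 3]
  8 vs larger child 24 at index 1, swap → [24, 8, 22, 23, 15, 21, 16, 9, 20, 7, 5, 18, 2, 3]
  8 vs larger child 23 at index 3, swap → [24, 23, 22, 8, 15, 21, 16, 9, 20, 7, 5, 18, 2, 3]
  8 vs larger child 20 at index 8, swap → [24, 23, 22, 20, 15, 21, 16, 9, 8, 7, 5, 18, 2, 3]
extract-max #2 returns 24:
  remove root 24; move last element 3 to root → [3, 23, 22, 20, 15, 21, 16, 9, 8, 7, 5, 18, 2]
  3 vs larger child 23 at index 1, swap → [23, 3, 22, 20, 15, 21, 16, 9, 8, 7, 5, 18, 2]
  3 vs larger child 20 at index 3, swap → [23, 20, 22, 3, 15, 21, 16, 9, 8, 7, 5, 18, 2]
  3 vs larger child 9 at index 7, swap → [23, 20, 22, 9, 15, 21, 16, 3, 8, 7, 5, 18, 2]
extract-max #3 returns 23:
  remove root 23; move last element 2 to root → [2, 20, 22, 9, 15, 21, 16, 3, 8, 7, 5, 18]
  2 vs larger child 22 at index 2, swap → [22, 20, 2, 9, 15, 21, 16, 3, 8, 7, 5, 18]
  2 vs larger child 21 at index 5, swap → [22, 20, 21, 9, 15, 2, 16, 3, 8, 7, 5, 18]
  2 vs only child 18 at index 11, swap → [22, 20, 21, 9, 15, 18, 16, 3, 8, 7, 5, 2]
extract-max #4 returns 22:
  remove root 22; move last element 2 to root → [2, 20, 21, 9, 15, 18, 16, 3, 8, 7, 5]
  2 vs larger child 21 at index 2, swap → [21, 20, 2, 9, 15, 18, 16, 3, 8, 7, 5]
  2 vs larger child 18 at index 5, swap → [21, 20, 18, 9, 15, 2, 16, 3, 8, 7, 5]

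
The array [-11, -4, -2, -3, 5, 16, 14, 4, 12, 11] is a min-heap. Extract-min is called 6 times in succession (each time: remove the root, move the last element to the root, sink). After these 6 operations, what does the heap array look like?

[11, 14, 12, 16]

extract-min #1 returns -11:
  remove root -11; move last element 11 to root → [11, -4, -2, -3, 5, 16, 14, 4, 12]
  11 vs smaller child -4 at index 1, swap → [-4, 11, -2, -3, 5, 16, 14, 4, 12]
  11 vs smaller child -3 at index 3, swap → [-4, -3, -2, 11, 5, 16, 14, 4, 12]
  11 vs smaller child 4 at index 7, swap → [-4, -3, -2, 4, 5, 16, 14, 11, 12]
extract-min #2 returns -4:
  remove root -4; move last element 12 to root → [12, -3, -2, 4, 5, 16, 14, 11]
  12 vs smaller child -3 at index 1, swap → [-3, 12, -2, 4, 5, 16, 14, 11]
  12 vs smaller child 4 at index 3, swap → [-3, 4, -2, 12, 5, 16, 14, 11]
  12 vs only child 11 at index 7, swap → [-3, 4, -2, 11, 5, 16, 14, 12]
extract-min #3 returns -3:
  remove root -3; move last element 12 to root → [12, 4, -2, 11, 5, 16, 14]
  12 vs smaller child -2 at index 2, swap → [-2, 4, 12, 11, 5, 16, 14]
extract-min #4 returns -2:
  remove root -2; move last element 14 to root → [14, 4, 12, 11, 5, 16]
  14 vs smaller child 4 at index 1, swap → [4, 14, 12, 11, 5, 16]
  14 vs smaller child 5 at index 4, swap → [4, 5, 12, 11, 14, 16]
extract-min #5 returns 4:
  remove root 4; move last element 16 to root → [16, 5, 12, 11, 14]
  16 vs smaller child 5 at index 1, swap → [5, 16, 12, 11, 14]
  16 vs smaller child 11 at index 3, swap → [5, 11, 12, 16, 14]
extract-min #6 returns 5:
  remove root 5; move last element 14 to root → [14, 11, 12, 16]
  14 vs smaller child 11 at index 1, swap → [11, 14, 12, 16]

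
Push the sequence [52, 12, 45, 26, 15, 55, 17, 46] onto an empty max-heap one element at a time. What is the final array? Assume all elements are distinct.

Insert 52:
  append 52 at index 0 → [52] (no swap needed)
Insert 12:
  append 12 at index 1 → [52, 12] (no swap needed)
Insert 45:
  append 45 at index 2 → [52, 12, 45] (no swap needed)
Insert 26:
  append 26 at index 3 → [52, 12, 45, 26]
  26 > parent 12 at index 1, swap → [52, 26, 45, 12]
Insert 15:
  append 15 at index 4 → [52, 26, 45, 12, 15] (no swap needed)
Insert 55:
  append 55 at index 5 → [52, 26, 45, 12, 15, 55]
  55 > parent 45 at index 2, swap → [52, 26, 55, 12, 15, 45]
  55 > parent 52 at index 0, swap → [55, 26, 52, 12, 15, 45]
Insert 17:
  append 17 at index 6 → [55, 26, 52, 12, 15, 45, 17] (no swap needed)
Insert 46:
  append 46 at index 7 → [55, 26, 52, 12, 15, 45, 17, 46]
  46 > parent 12 at index 3, swap → [55, 26, 52, 46, 15, 45, 17, 12]
  46 > parent 26 at index 1, swap → [55, 46, 52, 26, 15, 45, 17, 12]

[55, 46, 52, 26, 15, 45, 17, 12]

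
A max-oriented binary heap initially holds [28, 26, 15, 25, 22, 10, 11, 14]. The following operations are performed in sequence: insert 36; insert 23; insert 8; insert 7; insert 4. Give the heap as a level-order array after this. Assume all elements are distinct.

[36, 28, 15, 26, 23, 10, 11, 14, 25, 22, 8, 7, 4]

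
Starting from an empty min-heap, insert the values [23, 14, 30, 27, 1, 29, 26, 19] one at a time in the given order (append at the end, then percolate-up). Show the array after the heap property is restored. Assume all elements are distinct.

Insert 23:
  append 23 at index 0 → [23] (no swap needed)
Insert 14:
  append 14 at index 1 → [23, 14]
  14 < parent 23 at index 0, swap → [14, 23]
Insert 30:
  append 30 at index 2 → [14, 23, 30] (no swap needed)
Insert 27:
  append 27 at index 3 → [14, 23, 30, 27] (no swap needed)
Insert 1:
  append 1 at index 4 → [14, 23, 30, 27, 1]
  1 < parent 23 at index 1, swap → [14, 1, 30, 27, 23]
  1 < parent 14 at index 0, swap → [1, 14, 30, 27, 23]
Insert 29:
  append 29 at index 5 → [1, 14, 30, 27, 23, 29]
  29 < parent 30 at index 2, swap → [1, 14, 29, 27, 23, 30]
Insert 26:
  append 26 at index 6 → [1, 14, 29, 27, 23, 30, 26]
  26 < parent 29 at index 2, swap → [1, 14, 26, 27, 23, 30, 29]
Insert 19:
  append 19 at index 7 → [1, 14, 26, 27, 23, 30, 29, 19]
  19 < parent 27 at index 3, swap → [1, 14, 26, 19, 23, 30, 29, 27]

[1, 14, 26, 19, 23, 30, 29, 27]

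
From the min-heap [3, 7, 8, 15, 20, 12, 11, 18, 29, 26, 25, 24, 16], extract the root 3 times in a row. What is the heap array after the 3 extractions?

extract-min #1 returns 3:
  remove root 3; move last element 16 to root → [16, 7, 8, 15, 20, 12, 11, 18, 29, 26, 25, 24]
  16 vs smaller child 7 at index 1, swap → [7, 16, 8, 15, 20, 12, 11, 18, 29, 26, 25, 24]
  16 vs smaller child 15 at index 3, swap → [7, 15, 8, 16, 20, 12, 11, 18, 29, 26, 25, 24]
extract-min #2 returns 7:
  remove root 7; move last element 24 to root → [24, 15, 8, 16, 20, 12, 11, 18, 29, 26, 25]
  24 vs smaller child 8 at index 2, swap → [8, 15, 24, 16, 20, 12, 11, 18, 29, 26, 25]
  24 vs smaller child 11 at index 6, swap → [8, 15, 11, 16, 20, 12, 24, 18, 29, 26, 25]
extract-min #3 returns 8:
  remove root 8; move last element 25 to root → [25, 15, 11, 16, 20, 12, 24, 18, 29, 26]
  25 vs smaller child 11 at index 2, swap → [11, 15, 25, 16, 20, 12, 24, 18, 29, 26]
  25 vs smaller child 12 at index 5, swap → [11, 15, 12, 16, 20, 25, 24, 18, 29, 26]

[11, 15, 12, 16, 20, 25, 24, 18, 29, 26]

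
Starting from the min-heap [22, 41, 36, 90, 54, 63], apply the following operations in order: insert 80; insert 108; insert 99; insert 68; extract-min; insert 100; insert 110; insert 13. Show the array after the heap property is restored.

insert 80:
  append 80 at index 6 → [22, 41, 36, 90, 54, 63, 80] (no swap needed)
insert 108:
  append 108 at index 7 → [22, 41, 36, 90, 54, 63, 80, 108] (no swap needed)
insert 99:
  append 99 at index 8 → [22, 41, 36, 90, 54, 63, 80, 108, 99] (no swap needed)
insert 68:
  append 68 at index 9 → [22, 41, 36, 90, 54, 63, 80, 108, 99, 68] (no swap needed)
extract-min → returns 22:
  remove root 22; move last element 68 to root → [68, 41, 36, 90, 54, 63, 80, 108, 99]
  68 vs smaller child 36 at index 2, swap → [36, 41, 68, 90, 54, 63, 80, 108, 99]
  68 vs smaller child 63 at index 5, swap → [36, 41, 63, 90, 54, 68, 80, 108, 99]
insert 100:
  append 100 at index 9 → [36, 41, 63, 90, 54, 68, 80, 108, 99, 100] (no swap needed)
insert 110:
  append 110 at index 10 → [36, 41, 63, 90, 54, 68, 80, 108, 99, 100, 110] (no swap needed)
insert 13:
  append 13 at index 11 → [36, 41, 63, 90, 54, 68, 80, 108, 99, 100, 110, 13]
  13 < parent 68 at index 5, swap → [36, 41, 63, 90, 54, 13, 80, 108, 99, 100, 110, 68]
  13 < parent 63 at index 2, swap → [36, 41, 13, 90, 54, 63, 80, 108, 99, 100, 110, 68]
  13 < parent 36 at index 0, swap → [13, 41, 36, 90, 54, 63, 80, 108, 99, 100, 110, 68]

[13, 41, 36, 90, 54, 63, 80, 108, 99, 100, 110, 68]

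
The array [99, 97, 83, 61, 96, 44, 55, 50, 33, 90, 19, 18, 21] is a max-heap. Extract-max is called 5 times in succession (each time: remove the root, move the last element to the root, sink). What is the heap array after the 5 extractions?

extract-max #1 returns 99:
  remove root 99; move last element 21 to root → [21, 97, 83, 61, 96, 44, 55, 50, 33, 90, 19, 18]
  21 vs larger child 97 at index 1, swap → [97, 21, 83, 61, 96, 44, 55, 50, 33, 90, 19, 18]
  21 vs larger child 96 at index 4, swap → [97, 96, 83, 61, 21, 44, 55, 50, 33, 90, 19, 18]
  21 vs larger child 90 at index 9, swap → [97, 96, 83, 61, 90, 44, 55, 50, 33, 21, 19, 18]
extract-max #2 returns 97:
  remove root 97; move last element 18 to root → [18, 96, 83, 61, 90, 44, 55, 50, 33, 21, 19]
  18 vs larger child 96 at index 1, swap → [96, 18, 83, 61, 90, 44, 55, 50, 33, 21, 19]
  18 vs larger child 90 at index 4, swap → [96, 90, 83, 61, 18, 44, 55, 50, 33, 21, 19]
  18 vs larger child 21 at index 9, swap → [96, 90, 83, 61, 21, 44, 55, 50, 33, 18, 19]
extract-max #3 returns 96:
  remove root 96; move last element 19 to root → [19, 90, 83, 61, 21, 44, 55, 50, 33, 18]
  19 vs larger child 90 at index 1, swap → [90, 19, 83, 61, 21, 44, 55, 50, 33, 18]
  19 vs larger child 61 at index 3, swap → [90, 61, 83, 19, 21, 44, 55, 50, 33, 18]
  19 vs larger child 50 at index 7, swap → [90, 61, 83, 50, 21, 44, 55, 19, 33, 18]
extract-max #4 returns 90:
  remove root 90; move last element 18 to root → [18, 61, 83, 50, 21, 44, 55, 19, 33]
  18 vs larger child 83 at index 2, swap → [83, 61, 18, 50, 21, 44, 55, 19, 33]
  18 vs larger child 55 at index 6, swap → [83, 61, 55, 50, 21, 44, 18, 19, 33]
extract-max #5 returns 83:
  remove root 83; move last element 33 to root → [33, 61, 55, 50, 21, 44, 18, 19]
  33 vs larger child 61 at index 1, swap → [61, 33, 55, 50, 21, 44, 18, 19]
  33 vs larger child 50 at index 3, swap → [61, 50, 55, 33, 21, 44, 18, 19]

[61, 50, 55, 33, 21, 44, 18, 19]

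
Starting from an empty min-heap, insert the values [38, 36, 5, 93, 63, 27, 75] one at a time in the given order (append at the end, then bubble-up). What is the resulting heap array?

Insert 38:
  append 38 at index 0 → [38] (no swap needed)
Insert 36:
  append 36 at index 1 → [38, 36]
  36 < parent 38 at index 0, swap → [36, 38]
Insert 5:
  append 5 at index 2 → [36, 38, 5]
  5 < parent 36 at index 0, swap → [5, 38, 36]
Insert 93:
  append 93 at index 3 → [5, 38, 36, 93] (no swap needed)
Insert 63:
  append 63 at index 4 → [5, 38, 36, 93, 63] (no swap needed)
Insert 27:
  append 27 at index 5 → [5, 38, 36, 93, 63, 27]
  27 < parent 36 at index 2, swap → [5, 38, 27, 93, 63, 36]
Insert 75:
  append 75 at index 6 → [5, 38, 27, 93, 63, 36, 75] (no swap needed)

[5, 38, 27, 93, 63, 36, 75]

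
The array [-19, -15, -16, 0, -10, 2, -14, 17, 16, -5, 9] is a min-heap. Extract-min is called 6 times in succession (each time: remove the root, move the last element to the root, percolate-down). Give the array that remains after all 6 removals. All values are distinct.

extract-min #1 returns -19:
  remove root -19; move last element 9 to root → [9, -15, -16, 0, -10, 2, -14, 17, 16, -5]
  9 vs smaller child -16 at index 2, swap → [-16, -15, 9, 0, -10, 2, -14, 17, 16, -5]
  9 vs smaller child -14 at index 6, swap → [-16, -15, -14, 0, -10, 2, 9, 17, 16, -5]
extract-min #2 returns -16:
  remove root -16; move last element -5 to root → [-5, -15, -14, 0, -10, 2, 9, 17, 16]
  -5 vs smaller child -15 at index 1, swap → [-15, -5, -14, 0, -10, 2, 9, 17, 16]
  -5 vs smaller child -10 at index 4, swap → [-15, -10, -14, 0, -5, 2, 9, 17, 16]
extract-min #3 returns -15:
  remove root -15; move last element 16 to root → [16, -10, -14, 0, -5, 2, 9, 17]
  16 vs smaller child -14 at index 2, swap → [-14, -10, 16, 0, -5, 2, 9, 17]
  16 vs smaller child 2 at index 5, swap → [-14, -10, 2, 0, -5, 16, 9, 17]
extract-min #4 returns -14:
  remove root -14; move last element 17 to root → [17, -10, 2, 0, -5, 16, 9]
  17 vs smaller child -10 at index 1, swap → [-10, 17, 2, 0, -5, 16, 9]
  17 vs smaller child -5 at index 4, swap → [-10, -5, 2, 0, 17, 16, 9]
extract-min #5 returns -10:
  remove root -10; move last element 9 to root → [9, -5, 2, 0, 17, 16]
  9 vs smaller child -5 at index 1, swap → [-5, 9, 2, 0, 17, 16]
  9 vs smaller child 0 at index 3, swap → [-5, 0, 2, 9, 17, 16]
extract-min #6 returns -5:
  remove root -5; move last element 16 to root → [16, 0, 2, 9, 17]
  16 vs smaller child 0 at index 1, swap → [0, 16, 2, 9, 17]
  16 vs smaller child 9 at index 3, swap → [0, 9, 2, 16, 17]

[0, 9, 2, 16, 17]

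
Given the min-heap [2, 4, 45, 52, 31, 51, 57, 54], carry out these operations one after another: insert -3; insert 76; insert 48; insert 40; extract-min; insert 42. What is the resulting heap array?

[2, 4, 40, 51, 31, 42, 57, 54, 52, 76, 48, 45]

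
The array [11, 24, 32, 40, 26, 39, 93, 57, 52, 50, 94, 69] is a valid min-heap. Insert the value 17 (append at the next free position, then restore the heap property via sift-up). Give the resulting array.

[11, 24, 17, 40, 26, 32, 93, 57, 52, 50, 94, 69, 39]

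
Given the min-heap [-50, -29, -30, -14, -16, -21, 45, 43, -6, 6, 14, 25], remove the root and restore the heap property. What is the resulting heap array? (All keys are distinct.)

[-30, -29, -21, -14, -16, 25, 45, 43, -6, 6, 14]

remove root -50; move last element 25 to root → [25, -29, -30, -14, -16, -21, 45, 43, -6, 6, 14]
25 vs smaller child -30 at index 2, swap → [-30, -29, 25, -14, -16, -21, 45, 43, -6, 6, 14]
25 vs smaller child -21 at index 5, swap → [-30, -29, -21, -14, -16, 25, 45, 43, -6, 6, 14]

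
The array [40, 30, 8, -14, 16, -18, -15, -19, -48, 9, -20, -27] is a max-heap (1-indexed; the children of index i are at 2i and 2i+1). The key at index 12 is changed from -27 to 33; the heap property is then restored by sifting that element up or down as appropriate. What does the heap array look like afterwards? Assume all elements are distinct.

[40, 30, 33, -14, 16, 8, -15, -19, -48, 9, -20, -18]

set index 12 from -27 to 33 → [40, 30, 8, -14, 16, -18, -15, -19, -48, 9, -20, 33]
33 > parent -18 at index 6, swap → [40, 30, 8, -14, 16, 33, -15, -19, -48, 9, -20, -18]
33 > parent 8 at index 3, swap → [40, 30, 33, -14, 16, 8, -15, -19, -48, 9, -20, -18]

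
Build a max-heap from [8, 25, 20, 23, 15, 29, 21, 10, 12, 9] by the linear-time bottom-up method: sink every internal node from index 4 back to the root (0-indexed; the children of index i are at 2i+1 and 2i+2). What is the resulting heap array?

[29, 25, 21, 23, 15, 20, 8, 10, 12, 9]

sift down from index 4: already satisfies heap property
sift down from index 3: already satisfies heap property
sift down from index 2:
  20 vs larger child 29 at index 5, swap → [8, 25, 29, 23, 15, 20, 21, 10, 12, 9]
sift down from index 1: already satisfies heap property
sift down from index 0:
  8 vs larger child 29 at index 2, swap → [29, 25, 8, 23, 15, 20, 21, 10, 12, 9]
  8 vs larger child 21 at index 6, swap → [29, 25, 21, 23, 15, 20, 8, 10, 12, 9]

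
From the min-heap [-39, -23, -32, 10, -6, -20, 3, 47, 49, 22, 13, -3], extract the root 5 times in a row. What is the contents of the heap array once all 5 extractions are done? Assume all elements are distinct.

[-3, 10, 3, 47, 13, 22, 49]

extract-min #1 returns -39:
  remove root -39; move last element -3 to root → [-3, -23, -32, 10, -6, -20, 3, 47, 49, 22, 13]
  -3 vs smaller child -32 at index 2, swap → [-32, -23, -3, 10, -6, -20, 3, 47, 49, 22, 13]
  -3 vs smaller child -20 at index 5, swap → [-32, -23, -20, 10, -6, -3, 3, 47, 49, 22, 13]
extract-min #2 returns -32:
  remove root -32; move last element 13 to root → [13, -23, -20, 10, -6, -3, 3, 47, 49, 22]
  13 vs smaller child -23 at index 1, swap → [-23, 13, -20, 10, -6, -3, 3, 47, 49, 22]
  13 vs smaller child -6 at index 4, swap → [-23, -6, -20, 10, 13, -3, 3, 47, 49, 22]
extract-min #3 returns -23:
  remove root -23; move last element 22 to root → [22, -6, -20, 10, 13, -3, 3, 47, 49]
  22 vs smaller child -20 at index 2, swap → [-20, -6, 22, 10, 13, -3, 3, 47, 49]
  22 vs smaller child -3 at index 5, swap → [-20, -6, -3, 10, 13, 22, 3, 47, 49]
extract-min #4 returns -20:
  remove root -20; move last element 49 to root → [49, -6, -3, 10, 13, 22, 3, 47]
  49 vs smaller child -6 at index 1, swap → [-6, 49, -3, 10, 13, 22, 3, 47]
  49 vs smaller child 10 at index 3, swap → [-6, 10, -3, 49, 13, 22, 3, 47]
  49 vs only child 47 at index 7, swap → [-6, 10, -3, 47, 13, 22, 3, 49]
extract-min #5 returns -6:
  remove root -6; move last element 49 to root → [49, 10, -3, 47, 13, 22, 3]
  49 vs smaller child -3 at index 2, swap → [-3, 10, 49, 47, 13, 22, 3]
  49 vs smaller child 3 at index 6, swap → [-3, 10, 3, 47, 13, 22, 49]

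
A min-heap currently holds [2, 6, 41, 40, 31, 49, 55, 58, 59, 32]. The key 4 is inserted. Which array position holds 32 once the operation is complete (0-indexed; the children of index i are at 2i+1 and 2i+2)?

9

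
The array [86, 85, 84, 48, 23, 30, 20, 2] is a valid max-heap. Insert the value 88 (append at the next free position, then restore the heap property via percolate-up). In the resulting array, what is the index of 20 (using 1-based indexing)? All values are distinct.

7

append 88 at index 9 → [86, 85, 84, 48, 23, 30, 20, 2, 88]
88 > parent 48 at index 4, swap → [86, 85, 84, 88, 23, 30, 20, 2, 48]
88 > parent 85 at index 2, swap → [86, 88, 84, 85, 23, 30, 20, 2, 48]
88 > parent 86 at index 1, swap → [88, 86, 84, 85, 23, 30, 20, 2, 48]
resulting array: [88, 86, 84, 85, 23, 30, 20, 2, 48]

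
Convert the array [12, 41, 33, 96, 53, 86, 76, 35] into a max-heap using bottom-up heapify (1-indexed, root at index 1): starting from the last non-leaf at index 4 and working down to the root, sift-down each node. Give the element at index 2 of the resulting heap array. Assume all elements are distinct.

53

sift down from index 4: already satisfies heap property
sift down from index 3:
  33 vs larger child 86 at index 6, swap → [12, 41, 86, 96, 53, 33, 76, 35]
sift down from index 2:
  41 vs larger child 96 at index 4, swap → [12, 96, 86, 41, 53, 33, 76, 35]
sift down from index 1:
  12 vs larger child 96 at index 2, swap → [96, 12, 86, 41, 53, 33, 76, 35]
  12 vs larger child 53 at index 5, swap → [96, 53, 86, 41, 12, 33, 76, 35]
resulting array: [96, 53, 86, 41, 12, 33, 76, 35]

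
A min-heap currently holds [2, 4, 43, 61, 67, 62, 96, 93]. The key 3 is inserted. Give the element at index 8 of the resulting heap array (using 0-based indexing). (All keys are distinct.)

61

append 3 at index 8 → [2, 4, 43, 61, 67, 62, 96, 93, 3]
3 < parent 61 at index 3, swap → [2, 4, 43, 3, 67, 62, 96, 93, 61]
3 < parent 4 at index 1, swap → [2, 3, 43, 4, 67, 62, 96, 93, 61]
resulting array: [2, 3, 43, 4, 67, 62, 96, 93, 61]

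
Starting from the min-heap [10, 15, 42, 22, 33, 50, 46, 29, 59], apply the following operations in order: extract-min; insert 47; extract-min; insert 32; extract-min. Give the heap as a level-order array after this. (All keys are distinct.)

[29, 32, 42, 47, 33, 50, 46, 59]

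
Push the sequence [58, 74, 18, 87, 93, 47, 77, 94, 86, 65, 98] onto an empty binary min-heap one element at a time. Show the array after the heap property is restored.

[18, 65, 47, 86, 74, 58, 77, 94, 87, 93, 98]

Insert 58:
  append 58 at index 0 → [58] (no swap needed)
Insert 74:
  append 74 at index 1 → [58, 74] (no swap needed)
Insert 18:
  append 18 at index 2 → [58, 74, 18]
  18 < parent 58 at index 0, swap → [18, 74, 58]
Insert 87:
  append 87 at index 3 → [18, 74, 58, 87] (no swap needed)
Insert 93:
  append 93 at index 4 → [18, 74, 58, 87, 93] (no swap needed)
Insert 47:
  append 47 at index 5 → [18, 74, 58, 87, 93, 47]
  47 < parent 58 at index 2, swap → [18, 74, 47, 87, 93, 58]
Insert 77:
  append 77 at index 6 → [18, 74, 47, 87, 93, 58, 77] (no swap needed)
Insert 94:
  append 94 at index 7 → [18, 74, 47, 87, 93, 58, 77, 94] (no swap needed)
Insert 86:
  append 86 at index 8 → [18, 74, 47, 87, 93, 58, 77, 94, 86]
  86 < parent 87 at index 3, swap → [18, 74, 47, 86, 93, 58, 77, 94, 87]
Insert 65:
  append 65 at index 9 → [18, 74, 47, 86, 93, 58, 77, 94, 87, 65]
  65 < parent 93 at index 4, swap → [18, 74, 47, 86, 65, 58, 77, 94, 87, 93]
  65 < parent 74 at index 1, swap → [18, 65, 47, 86, 74, 58, 77, 94, 87, 93]
Insert 98:
  append 98 at index 10 → [18, 65, 47, 86, 74, 58, 77, 94, 87, 93, 98] (no swap needed)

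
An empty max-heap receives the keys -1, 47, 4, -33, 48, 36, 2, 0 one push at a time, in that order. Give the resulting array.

Insert -1:
  append -1 at index 0 → [-1] (no swap needed)
Insert 47:
  append 47 at index 1 → [-1, 47]
  47 > parent -1 at index 0, swap → [47, -1]
Insert 4:
  append 4 at index 2 → [47, -1, 4] (no swap needed)
Insert -33:
  append -33 at index 3 → [47, -1, 4, -33] (no swap needed)
Insert 48:
  append 48 at index 4 → [47, -1, 4, -33, 48]
  48 > parent -1 at index 1, swap → [47, 48, 4, -33, -1]
  48 > parent 47 at index 0, swap → [48, 47, 4, -33, -1]
Insert 36:
  append 36 at index 5 → [48, 47, 4, -33, -1, 36]
  36 > parent 4 at index 2, swap → [48, 47, 36, -33, -1, 4]
Insert 2:
  append 2 at index 6 → [48, 47, 36, -33, -1, 4, 2] (no swap needed)
Insert 0:
  append 0 at index 7 → [48, 47, 36, -33, -1, 4, 2, 0]
  0 > parent -33 at index 3, swap → [48, 47, 36, 0, -1, 4, 2, -33]

[48, 47, 36, 0, -1, 4, 2, -33]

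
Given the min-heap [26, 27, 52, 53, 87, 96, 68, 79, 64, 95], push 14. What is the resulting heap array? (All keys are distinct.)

[14, 26, 52, 53, 27, 96, 68, 79, 64, 95, 87]

append 14 at index 10 → [26, 27, 52, 53, 87, 96, 68, 79, 64, 95, 14]
14 < parent 87 at index 4, swap → [26, 27, 52, 53, 14, 96, 68, 79, 64, 95, 87]
14 < parent 27 at index 1, swap → [26, 14, 52, 53, 27, 96, 68, 79, 64, 95, 87]
14 < parent 26 at index 0, swap → [14, 26, 52, 53, 27, 96, 68, 79, 64, 95, 87]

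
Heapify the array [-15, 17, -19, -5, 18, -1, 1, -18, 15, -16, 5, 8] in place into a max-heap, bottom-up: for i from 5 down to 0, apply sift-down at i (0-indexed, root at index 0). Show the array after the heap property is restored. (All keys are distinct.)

sift down from index 5:
  -1 vs only child 8 at index 11, swap → [-15, 17, -19, -5, 18, 8, 1, -18, 15, -16, 5, -1]
sift down from index 4: already satisfies heap property
sift down from index 3:
  -5 vs larger child 15 at index 8, swap → [-15, 17, -19, 15, 18, 8, 1, -18, -5, -16, 5, -1]
sift down from index 2:
  -19 vs larger child 8 at index 5, swap → [-15, 17, 8, 15, 18, -19, 1, -18, -5, -16, 5, -1]
  -19 vs only child -1 at index 11, swap → [-15, 17, 8, 15, 18, -1, 1, -18, -5, -16, 5, -19]
sift down from index 1:
  17 vs larger child 18 at index 4, swap → [-15, 18, 8, 15, 17, -1, 1, -18, -5, -16, 5, -19]
sift down from index 0:
  -15 vs larger child 18 at index 1, swap → [18, -15, 8, 15, 17, -1, 1, -18, -5, -16, 5, -19]
  -15 vs larger child 17 at index 4, swap → [18, 17, 8, 15, -15, -1, 1, -18, -5, -16, 5, -19]
  -15 vs larger child 5 at index 10, swap → [18, 17, 8, 15, 5, -1, 1, -18, -5, -16, -15, -19]

[18, 17, 8, 15, 5, -1, 1, -18, -5, -16, -15, -19]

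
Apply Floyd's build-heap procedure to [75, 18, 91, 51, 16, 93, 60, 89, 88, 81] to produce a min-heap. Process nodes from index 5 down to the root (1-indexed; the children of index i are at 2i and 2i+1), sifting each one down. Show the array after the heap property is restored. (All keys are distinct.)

[16, 18, 60, 51, 75, 93, 91, 89, 88, 81]

sift down from index 5: already satisfies heap property
sift down from index 4: already satisfies heap property
sift down from index 3:
  91 vs smaller child 60 at index 7, swap → [75, 18, 60, 51, 16, 93, 91, 89, 88, 81]
sift down from index 2:
  18 vs smaller child 16 at index 5, swap → [75, 16, 60, 51, 18, 93, 91, 89, 88, 81]
sift down from index 1:
  75 vs smaller child 16 at index 2, swap → [16, 75, 60, 51, 18, 93, 91, 89, 88, 81]
  75 vs smaller child 18 at index 5, swap → [16, 18, 60, 51, 75, 93, 91, 89, 88, 81]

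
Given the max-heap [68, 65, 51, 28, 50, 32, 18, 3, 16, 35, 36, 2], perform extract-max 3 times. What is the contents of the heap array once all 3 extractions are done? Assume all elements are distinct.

extract-max #1 returns 68:
  remove root 68; move last element 2 to root → [2, 65, 51, 28, 50, 32, 18, 3, 16, 35, 36]
  2 vs larger child 65 at index 1, swap → [65, 2, 51, 28, 50, 32, 18, 3, 16, 35, 36]
  2 vs larger child 50 at index 4, swap → [65, 50, 51, 28, 2, 32, 18, 3, 16, 35, 36]
  2 vs larger child 36 at index 10, swap → [65, 50, 51, 28, 36, 32, 18, 3, 16, 35, 2]
extract-max #2 returns 65:
  remove root 65; move last element 2 to root → [2, 50, 51, 28, 36, 32, 18, 3, 16, 35]
  2 vs larger child 51 at index 2, swap → [51, 50, 2, 28, 36, 32, 18, 3, 16, 35]
  2 vs larger child 32 at index 5, swap → [51, 50, 32, 28, 36, 2, 18, 3, 16, 35]
extract-max #3 returns 51:
  remove root 51; move last element 35 to root → [35, 50, 32, 28, 36, 2, 18, 3, 16]
  35 vs larger child 50 at index 1, swap → [50, 35, 32, 28, 36, 2, 18, 3, 16]
  35 vs larger child 36 at index 4, swap → [50, 36, 32, 28, 35, 2, 18, 3, 16]

[50, 36, 32, 28, 35, 2, 18, 3, 16]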